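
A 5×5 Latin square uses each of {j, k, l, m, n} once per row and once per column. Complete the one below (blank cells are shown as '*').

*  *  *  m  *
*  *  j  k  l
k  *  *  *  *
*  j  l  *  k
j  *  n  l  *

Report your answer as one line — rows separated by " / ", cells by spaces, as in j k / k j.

(r1,c3) = k
(r3,c3) = m
(r4,c4) = n
(r5,c5) = m
(r3,c4) = j
(r3,c5) = n
(r4,c1) = m
(r5,c2) = k
(r1,c5) = j
(r2,c1) = n
(r2,c2) = m
(r3,c2) = l
(r1,c1) = l
(r1,c2) = n

l n k m j / n m j k l / k l m j n / m j l n k / j k n l m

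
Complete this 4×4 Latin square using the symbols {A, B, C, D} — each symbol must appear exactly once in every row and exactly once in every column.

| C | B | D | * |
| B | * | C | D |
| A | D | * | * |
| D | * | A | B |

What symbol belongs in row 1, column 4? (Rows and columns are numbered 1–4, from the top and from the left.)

(r1,c4) = A

A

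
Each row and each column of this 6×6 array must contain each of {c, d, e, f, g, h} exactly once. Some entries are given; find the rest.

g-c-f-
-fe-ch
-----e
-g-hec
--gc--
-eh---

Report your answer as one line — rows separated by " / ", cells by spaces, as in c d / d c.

g h c e f d / d f e g c h / h c f d g e / f g d h e c / e d g c h f / c e h f d g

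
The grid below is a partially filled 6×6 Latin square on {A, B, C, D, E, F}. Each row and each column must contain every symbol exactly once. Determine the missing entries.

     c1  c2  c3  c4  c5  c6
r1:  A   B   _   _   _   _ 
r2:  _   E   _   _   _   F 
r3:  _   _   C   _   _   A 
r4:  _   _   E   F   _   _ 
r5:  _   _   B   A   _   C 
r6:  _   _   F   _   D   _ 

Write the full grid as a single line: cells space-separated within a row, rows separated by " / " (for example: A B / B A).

(r1,c3) = D
(r1,c6) = E
(r2,c3) = A
(r6,c6) = B
(r1,c4) = C
(r1,c5) = F
(r4,c6) = D
(r5,c5) = E
(r6,c4) = E
(r3,c5) = B
(r6,c1) = C
(r6,c2) = A
(r2,c5) = C
(r3,c4) = D
(r4,c1) = B
(r4,c2) = C
(r4,c5) = A
(r2,c1) = D
(r2,c4) = B
(r3,c2) = F
(r5,c1) = F
(r5,c2) = D
(r3,c1) = E

A B D C F E / D E A B C F / E F C D B A / B C E F A D / F D B A E C / C A F E D B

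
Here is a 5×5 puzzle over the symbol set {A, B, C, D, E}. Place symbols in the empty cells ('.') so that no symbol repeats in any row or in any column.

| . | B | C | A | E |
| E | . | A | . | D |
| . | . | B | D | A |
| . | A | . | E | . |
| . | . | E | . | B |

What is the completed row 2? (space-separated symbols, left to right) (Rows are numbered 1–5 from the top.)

E C A B D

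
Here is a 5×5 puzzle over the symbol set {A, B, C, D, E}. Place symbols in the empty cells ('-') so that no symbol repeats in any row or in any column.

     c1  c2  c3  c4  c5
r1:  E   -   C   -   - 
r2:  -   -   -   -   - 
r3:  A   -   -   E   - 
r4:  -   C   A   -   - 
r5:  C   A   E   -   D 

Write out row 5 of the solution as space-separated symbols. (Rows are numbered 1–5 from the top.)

C A E B D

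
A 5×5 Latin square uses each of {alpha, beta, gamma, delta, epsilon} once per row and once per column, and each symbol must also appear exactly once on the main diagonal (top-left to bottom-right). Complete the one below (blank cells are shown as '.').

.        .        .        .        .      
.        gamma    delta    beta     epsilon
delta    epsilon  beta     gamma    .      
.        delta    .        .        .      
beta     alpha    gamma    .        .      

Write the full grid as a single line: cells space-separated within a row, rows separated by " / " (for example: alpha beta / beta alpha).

epsilon beta alpha delta gamma / alpha gamma delta beta epsilon / delta epsilon beta gamma alpha / gamma delta epsilon alpha beta / beta alpha gamma epsilon delta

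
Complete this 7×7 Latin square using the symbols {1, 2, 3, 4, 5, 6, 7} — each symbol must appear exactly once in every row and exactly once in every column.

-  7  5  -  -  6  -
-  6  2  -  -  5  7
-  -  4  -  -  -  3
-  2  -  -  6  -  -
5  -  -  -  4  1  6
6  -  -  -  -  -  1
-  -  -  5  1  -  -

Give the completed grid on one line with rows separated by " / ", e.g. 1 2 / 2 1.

1 7 5 3 2 6 4 / 4 6 2 1 3 5 7 / 2 1 4 6 5 7 3 / 3 2 1 7 6 4 5 / 5 3 7 2 4 1 6 / 6 5 3 4 7 2 1 / 7 4 6 5 1 3 2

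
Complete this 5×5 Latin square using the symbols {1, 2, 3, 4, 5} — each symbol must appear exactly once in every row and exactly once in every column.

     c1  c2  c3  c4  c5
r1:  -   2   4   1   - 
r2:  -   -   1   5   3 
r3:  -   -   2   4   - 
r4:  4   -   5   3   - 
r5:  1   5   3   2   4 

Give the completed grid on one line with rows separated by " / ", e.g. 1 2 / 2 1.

3 2 4 1 5 / 2 4 1 5 3 / 5 3 2 4 1 / 4 1 5 3 2 / 1 5 3 2 4

Cell (r1,c5): row 1 has {1,2,4}; column 5 has {3,4} → 5.
Cell (r2,c1): row 2 has {1,3,5}; column 1 has {1,4} → 2.
Cell (r2,c2): row 2 has {1,2,3,5}; column 2 has {2,5} → 4.
Cell (r3,c5): row 3 has {2,4}; column 5 has {3,4,5} → 1.
Cell (r4,c2): row 4 has {3,4,5}; column 2 has {2,4,5} → 1.
Cell (r4,c5): row 4 has {1,3,4,5}; column 5 has {1,3,4,5} → 2.
Cell (r1,c1): row 1 has {1,2,4,5}; column 1 has {1,2,4} → 3.
Cell (r3,c1): row 3 has {1,2,4}; column 1 has {1,2,3,4} → 5.
Cell (r3,c2): row 3 has {1,2,4,5}; column 2 has {1,2,4,5} → 3.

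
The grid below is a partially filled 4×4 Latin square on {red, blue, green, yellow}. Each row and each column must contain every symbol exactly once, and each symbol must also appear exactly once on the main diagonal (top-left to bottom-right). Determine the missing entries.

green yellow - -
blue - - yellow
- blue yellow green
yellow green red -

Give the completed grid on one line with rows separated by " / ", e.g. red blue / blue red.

green yellow blue red / blue red green yellow / red blue yellow green / yellow green red blue

(r1,c3) = blue
(r1,c4) = red
(r2,c2) = red
(r2,c3) = green
(r3,c1) = red
(r4,c4) = blue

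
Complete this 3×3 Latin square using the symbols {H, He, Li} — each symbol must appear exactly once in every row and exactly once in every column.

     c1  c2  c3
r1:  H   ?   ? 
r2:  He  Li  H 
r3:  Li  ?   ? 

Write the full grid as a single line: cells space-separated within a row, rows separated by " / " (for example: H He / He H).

row 1 has {H}; column 2 has {Li} — only He is left for (r1,c2).
row 1 has {H,He}; column 3 has {H} — only Li is left for (r1,c3).
row 3 has {Li}; column 2 has {He,Li} — only H is left for (r3,c2).
row 3 has {H,Li}; column 3 has {H,Li} — only He is left for (r3,c3).

H He Li / He Li H / Li H He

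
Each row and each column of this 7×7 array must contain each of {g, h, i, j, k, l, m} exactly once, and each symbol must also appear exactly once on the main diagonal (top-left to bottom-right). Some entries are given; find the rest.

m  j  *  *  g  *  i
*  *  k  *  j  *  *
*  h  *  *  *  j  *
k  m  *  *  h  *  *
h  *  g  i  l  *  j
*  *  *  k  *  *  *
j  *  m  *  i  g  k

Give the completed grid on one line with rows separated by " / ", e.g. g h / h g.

At row 3, column 3: row 3 has {h,j}; column 3 has {g,k,m}; the diagonal has {k,l,m}; that leaves i.
At row 5, column 2: row 5 has {g,h,i,j,l}; column 2 has {h,j,m}; that leaves k.
At row 5, column 6: row 5 has {g,h,i,j,k,l}; column 6 has {g,j}; that leaves m.
At row 6, column 5: row 6 has {k}; column 5 has {g,h,i,j,l}; that leaves m.
At row 6, column 6: row 6 has {k,m}; column 6 has {g,j,m}; the diagonal has {i,k,l,m}; that leaves h.
At row 7, column 2: row 7 has {g,i,j,k,m}; column 2 has {h,j,k,m}; that leaves l.
At row 7, column 4: row 7 has {g,i,j,k,l,m}; column 4 has {i,k}; that leaves h.
At row 1, column 4: row 1 has {g,i,j,m}; column 4 has {h,i,k}; that leaves l.
At row 1, column 6: row 1 has {g,i,j,l,m}; column 6 has {g,h,j,m}; that leaves k.
At row 2, column 2: row 2 has {j,k}; column 2 has {h,j,k,l,m}; the diagonal has {h,i,k,l,m}; that leaves g.
At row 2, column 4: row 2 has {g,j,k}; column 4 has {h,i,k,l}; that leaves m.
At row 3, column 4: row 3 has {h,i,j}; column 4 has {h,i,k,l,m}; that leaves g.
At row 3, column 5: row 3 has {g,h,i,j}; column 5 has {g,h,i,j,l,m}; that leaves k.
At row 4, column 4: row 4 has {h,k,m}; column 4 has {g,h,i,k,l,m}; the diagonal has {g,h,i,k,l,m}; that leaves j.
At row 6, column 2: row 6 has {h,k,m}; column 2 has {g,h,j,k,l,m}; that leaves i.
At row 1, column 3: row 1 has {g,i,j,k,l,m}; column 3 has {g,i,k,m}; that leaves h.
At row 3, column 1: row 3 has {g,h,i,j,k}; column 1 has {h,j,k,m}; that leaves l.
At row 3, column 7: row 3 has {g,h,i,j,k,l}; column 7 has {i,j,k}; that leaves m.
At row 4, column 3: row 4 has {h,j,k,m}; column 3 has {g,h,i,k,m}; that leaves l.
At row 4, column 6: row 4 has {h,j,k,l,m}; column 6 has {g,h,j,k,m}; that leaves i.
At row 4, column 7: row 4 has {h,i,j,k,l,m}; column 7 has {i,j,k,m}; that leaves g.
At row 6, column 1: row 6 has {h,i,k,m}; column 1 has {h,j,k,l,m}; that leaves g.
At row 6, column 3: row 6 has {g,h,i,k,m}; column 3 has {g,h,i,k,l,m}; that leaves j.
At row 6, column 7: row 6 has {g,h,i,j,k,m}; column 7 has {g,i,j,k,m}; that leaves l.
At row 2, column 1: row 2 has {g,j,k,m}; column 1 has {g,h,j,k,l,m}; that leaves i.
At row 2, column 6: row 2 has {g,i,j,k,m}; column 6 has {g,h,i,j,k,m}; that leaves l.
At row 2, column 7: row 2 has {g,i,j,k,l,m}; column 7 has {g,i,j,k,l,m}; that leaves h.

m j h l g k i / i g k m j l h / l h i g k j m / k m l j h i g / h k g i l m j / g i j k m h l / j l m h i g k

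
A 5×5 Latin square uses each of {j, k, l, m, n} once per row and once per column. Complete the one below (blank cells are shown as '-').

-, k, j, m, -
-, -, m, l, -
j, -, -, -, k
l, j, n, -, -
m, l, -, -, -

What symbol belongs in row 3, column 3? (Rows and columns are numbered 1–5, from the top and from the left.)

l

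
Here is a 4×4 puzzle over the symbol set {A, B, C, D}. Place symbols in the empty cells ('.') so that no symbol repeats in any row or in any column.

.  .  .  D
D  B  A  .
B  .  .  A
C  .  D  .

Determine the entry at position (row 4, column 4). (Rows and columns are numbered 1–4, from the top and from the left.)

B

Cell (r1,c1): row 1 has {D}; column 1 has {B,C,D} → A.
Cell (r1,c2): row 1 has {A,D}; column 2 has {B} → C.
Cell (r1,c3): row 1 has {A,C,D}; column 3 has {A,D} → B.
Cell (r2,c4): row 2 has {A,B,D}; column 4 has {A,D} → C.
Cell (r3,c2): row 3 has {A,B}; column 2 has {B,C} → D.
Cell (r3,c3): row 3 has {A,B,D}; column 3 has {A,B,D} → C.
Cell (r4,c2): row 4 has {C,D}; column 2 has {B,C,D} → A.
Cell (r4,c4): row 4 has {A,C,D}; column 4 has {A,C,D} → B.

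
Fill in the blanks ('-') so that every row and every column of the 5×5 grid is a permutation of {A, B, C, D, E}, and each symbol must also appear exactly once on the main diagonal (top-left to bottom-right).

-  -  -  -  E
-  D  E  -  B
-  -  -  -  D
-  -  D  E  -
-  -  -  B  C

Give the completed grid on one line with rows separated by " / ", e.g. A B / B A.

A B C D E / C D E A B / E A B C D / B C D E A / D E A B C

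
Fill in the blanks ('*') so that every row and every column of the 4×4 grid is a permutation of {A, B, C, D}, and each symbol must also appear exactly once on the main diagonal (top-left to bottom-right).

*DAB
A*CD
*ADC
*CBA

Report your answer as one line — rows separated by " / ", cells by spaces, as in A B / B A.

C D A B / A B C D / B A D C / D C B A

(r1,c1) = C
(r2,c2) = B
(r3,c1) = B
(r4,c1) = D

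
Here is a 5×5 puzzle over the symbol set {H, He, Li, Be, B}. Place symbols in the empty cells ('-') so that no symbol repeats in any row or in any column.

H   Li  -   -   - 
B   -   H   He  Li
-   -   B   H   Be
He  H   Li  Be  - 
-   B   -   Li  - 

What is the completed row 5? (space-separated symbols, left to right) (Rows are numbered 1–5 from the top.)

(r1,c4) = B
(r1,c5) = He
(r2,c2) = Be
(r3,c1) = Li
(r3,c2) = He
(r4,c5) = B
(r5,c1) = Be
(r5,c3) = He
(r5,c5) = H

Be B He Li H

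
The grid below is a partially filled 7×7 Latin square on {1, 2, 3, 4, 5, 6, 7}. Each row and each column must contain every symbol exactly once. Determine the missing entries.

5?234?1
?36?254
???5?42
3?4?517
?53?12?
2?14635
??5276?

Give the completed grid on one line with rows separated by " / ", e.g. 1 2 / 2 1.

5 6 2 3 4 7 1 / 7 3 6 1 2 5 4 / 6 1 7 5 3 4 2 / 3 2 4 6 5 1 7 / 4 5 3 7 1 2 6 / 2 7 1 4 6 3 5 / 1 4 5 2 7 6 3

At row 1, column 6: row 1 has {1,2,3,4,5}; column 6 has {1,2,3,4,5,6}; that leaves 7.
At row 3, column 3: row 3 has {2,4,5}; column 3 has {1,2,3,4,5,6}; that leaves 7.
At row 3, column 5: row 3 has {2,4,5,7}; column 5 has {1,2,4,5,6,7}; that leaves 3.
At row 4, column 4: row 4 has {1,3,4,5,7}; column 4 has {2,3,4,5}; that leaves 6.
At row 5, column 4: row 5 has {1,2,3,5}; column 4 has {2,3,4,5,6}; that leaves 7.
At row 5, column 7: row 5 has {1,2,3,5,7}; column 7 has {1,2,4,5,7}; that leaves 6.
At row 6, column 2: row 6 has {1,2,3,4,5,6}; column 2 has {3,5}; that leaves 7.
At row 7, column 7: row 7 has {2,5,6,7}; column 7 has {1,2,4,5,6,7}; that leaves 3.
At row 1, column 2: row 1 has {1,2,3,4,5,7}; column 2 has {3,5,7}; that leaves 6.
At row 2, column 4: row 2 has {2,3,4,5,6}; column 4 has {2,3,4,5,6,7}; that leaves 1.
At row 3, column 2: row 3 has {2,3,4,5,7}; column 2 has {3,5,6,7}; that leaves 1.
At row 4, column 2: row 4 has {1,3,4,5,6,7}; column 2 has {1,3,5,6,7}; that leaves 2.
At row 5, column 1: row 5 has {1,2,3,5,6,7}; column 1 has {2,3,5}; that leaves 4.
At row 7, column 1: row 7 has {2,3,5,6,7}; column 1 has {2,3,4,5}; that leaves 1.
At row 7, column 2: row 7 has {1,2,3,5,6,7}; column 2 has {1,2,3,5,6,7}; that leaves 4.
At row 2, column 1: row 2 has {1,2,3,4,5,6}; column 1 has {1,2,3,4,5}; that leaves 7.
At row 3, column 1: row 3 has {1,2,3,4,5,7}; column 1 has {1,2,3,4,5,7}; that leaves 6.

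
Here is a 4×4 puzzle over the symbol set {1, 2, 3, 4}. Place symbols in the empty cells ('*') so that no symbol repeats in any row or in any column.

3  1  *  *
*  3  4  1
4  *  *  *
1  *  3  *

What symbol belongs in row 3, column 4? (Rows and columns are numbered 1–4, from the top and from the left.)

3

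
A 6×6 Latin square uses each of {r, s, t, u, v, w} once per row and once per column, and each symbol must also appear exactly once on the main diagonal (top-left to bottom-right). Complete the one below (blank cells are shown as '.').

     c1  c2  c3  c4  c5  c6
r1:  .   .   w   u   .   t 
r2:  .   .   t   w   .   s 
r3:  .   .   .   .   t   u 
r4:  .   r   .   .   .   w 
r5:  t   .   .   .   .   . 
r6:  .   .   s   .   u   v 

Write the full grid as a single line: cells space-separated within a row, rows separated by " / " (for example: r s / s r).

s v w u r t / r u t w v s / v w r s t u / u r v t s w / t s u v w r / w t s r u v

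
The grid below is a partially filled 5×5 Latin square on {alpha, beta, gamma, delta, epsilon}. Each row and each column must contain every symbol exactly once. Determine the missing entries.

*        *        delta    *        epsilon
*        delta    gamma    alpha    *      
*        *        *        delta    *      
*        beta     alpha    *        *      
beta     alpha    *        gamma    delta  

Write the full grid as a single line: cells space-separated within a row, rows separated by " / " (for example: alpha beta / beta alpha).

Cell (r1,c2): row 1 has {delta,epsilon}; column 2 has {alpha,beta,delta} → gamma.
Cell (r1,c4): row 1 has {gamma,delta,epsilon}; column 4 has {alpha,gamma,delta} → beta.
Cell (r2,c1): row 2 has {alpha,gamma,delta}; column 1 has {beta} → epsilon.
Cell (r2,c5): row 2 has {alpha,gamma,delta,epsilon}; column 5 has {delta,epsilon} → beta.
Cell (r3,c2): row 3 has {delta}; column 2 has {alpha,beta,gamma,delta} → epsilon.
Cell (r3,c3): row 3 has {delta,epsilon}; column 3 has {alpha,gamma,delta} → beta.
Cell (r4,c4): row 4 has {alpha,beta}; column 4 has {alpha,beta,gamma,delta} → epsilon.
Cell (r4,c5): row 4 has {alpha,beta,epsilon}; column 5 has {beta,delta,epsilon} → gamma.
Cell (r5,c3): row 5 has {alpha,beta,gamma,delta}; column 3 has {alpha,beta,gamma,delta} → epsilon.
Cell (r1,c1): row 1 has {beta,gamma,delta,epsilon}; column 1 has {beta,epsilon} → alpha.
Cell (r3,c1): row 3 has {beta,delta,epsilon}; column 1 has {alpha,beta,epsilon} → gamma.
Cell (r3,c5): row 3 has {beta,gamma,delta,epsilon}; column 5 has {beta,gamma,delta,epsilon} → alpha.
Cell (r4,c1): row 4 has {alpha,beta,gamma,epsilon}; column 1 has {alpha,beta,gamma,epsilon} → delta.

alpha gamma delta beta epsilon / epsilon delta gamma alpha beta / gamma epsilon beta delta alpha / delta beta alpha epsilon gamma / beta alpha epsilon gamma delta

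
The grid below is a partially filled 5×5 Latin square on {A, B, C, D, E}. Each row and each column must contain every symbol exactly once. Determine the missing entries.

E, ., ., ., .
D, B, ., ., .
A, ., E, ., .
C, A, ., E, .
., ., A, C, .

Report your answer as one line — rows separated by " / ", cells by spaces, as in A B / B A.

E C B D A / D B C A E / A D E B C / C A D E B / B E A C D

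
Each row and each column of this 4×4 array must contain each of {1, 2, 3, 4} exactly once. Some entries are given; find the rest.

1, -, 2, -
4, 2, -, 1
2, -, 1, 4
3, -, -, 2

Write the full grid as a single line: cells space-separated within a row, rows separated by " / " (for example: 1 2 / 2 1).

1 4 2 3 / 4 2 3 1 / 2 3 1 4 / 3 1 4 2

At row 1, column 4: row 1 has {1,2}; column 4 has {1,2,4}; that leaves 3.
At row 2, column 3: row 2 has {1,2,4}; column 3 has {1,2}; that leaves 3.
At row 3, column 2: row 3 has {1,2,4}; column 2 has {2}; that leaves 3.
At row 4, column 3: row 4 has {2,3}; column 3 has {1,2,3}; that leaves 4.
At row 1, column 2: row 1 has {1,2,3}; column 2 has {2,3}; that leaves 4.
At row 4, column 2: row 4 has {2,3,4}; column 2 has {2,3,4}; that leaves 1.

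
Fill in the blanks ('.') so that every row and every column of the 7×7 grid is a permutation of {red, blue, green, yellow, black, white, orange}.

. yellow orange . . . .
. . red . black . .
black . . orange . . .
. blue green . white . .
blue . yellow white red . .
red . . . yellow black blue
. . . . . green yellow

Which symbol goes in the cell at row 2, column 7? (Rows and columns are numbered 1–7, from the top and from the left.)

white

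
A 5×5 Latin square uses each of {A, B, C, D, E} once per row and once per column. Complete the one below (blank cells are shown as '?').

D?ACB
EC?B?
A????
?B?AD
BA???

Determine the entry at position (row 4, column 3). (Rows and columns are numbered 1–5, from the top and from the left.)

(r1,c2) = E
(r2,c3) = D
(r2,c5) = A
(r3,c2) = D
(r3,c4) = E
(r3,c5) = C
(r4,c1) = C
(r4,c3) = E

E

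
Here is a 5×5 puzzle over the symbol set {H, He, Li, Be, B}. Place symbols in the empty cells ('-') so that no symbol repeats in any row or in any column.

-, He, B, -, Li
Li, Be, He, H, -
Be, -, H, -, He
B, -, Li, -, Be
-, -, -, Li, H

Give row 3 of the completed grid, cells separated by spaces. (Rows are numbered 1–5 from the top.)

Be Li H B He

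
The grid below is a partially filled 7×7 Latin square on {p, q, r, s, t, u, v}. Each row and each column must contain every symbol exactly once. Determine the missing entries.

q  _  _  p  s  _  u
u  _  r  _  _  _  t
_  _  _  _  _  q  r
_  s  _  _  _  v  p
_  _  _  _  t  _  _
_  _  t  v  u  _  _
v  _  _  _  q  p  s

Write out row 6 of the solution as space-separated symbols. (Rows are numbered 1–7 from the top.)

(r1,c3) = v
(r2,c6) = s
(r4,c5) = r
(r6,c6) = r
(r6,c7) = q
(r7,c3) = u
(r1,c6) = t
(r2,c4) = q
(r4,c1) = t
(r4,c3) = q
(r4,c4) = u
(r5,c6) = u
(r5,c7) = v
(r6,c2) = p
(r1,c2) = r
(r2,c2) = v
(r2,c5) = p
(r3,c5) = v
(r5,c2) = q
(r6,c1) = s

s p t v u r q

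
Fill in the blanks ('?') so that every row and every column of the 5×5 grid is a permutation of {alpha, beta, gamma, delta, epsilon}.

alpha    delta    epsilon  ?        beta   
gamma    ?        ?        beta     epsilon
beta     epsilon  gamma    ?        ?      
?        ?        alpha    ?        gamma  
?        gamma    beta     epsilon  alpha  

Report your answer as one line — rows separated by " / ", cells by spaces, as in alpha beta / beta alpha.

(r1,c4) = gamma
(r2,c2) = alpha
(r2,c3) = delta
(r3,c5) = delta
(r4,c2) = beta
(r4,c4) = delta
(r5,c1) = delta
(r3,c4) = alpha
(r4,c1) = epsilon

alpha delta epsilon gamma beta / gamma alpha delta beta epsilon / beta epsilon gamma alpha delta / epsilon beta alpha delta gamma / delta gamma beta epsilon alpha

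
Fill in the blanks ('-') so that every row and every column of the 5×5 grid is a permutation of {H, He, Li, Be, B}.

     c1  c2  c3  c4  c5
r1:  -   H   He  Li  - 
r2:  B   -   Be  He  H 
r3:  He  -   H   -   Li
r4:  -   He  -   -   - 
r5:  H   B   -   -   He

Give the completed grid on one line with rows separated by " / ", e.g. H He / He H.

Be H He Li B / B Li Be He H / He Be H B Li / Li He B H Be / H B Li Be He

Cell (r1,c1): row 1 has {H,He,Li}; column 1 has {H,He,B} → Be.
Cell (r1,c5): row 1 has {H,He,Li,Be}; column 5 has {H,He,Li} → B.
Cell (r2,c2): row 2 has {H,He,Be,B}; column 2 has {H,He,B} → Li.
Cell (r3,c2): row 3 has {H,He,Li}; column 2 has {H,He,Li,B} → Be.
Cell (r3,c4): row 3 has {H,He,Li,Be}; column 4 has {He,Li} → B.
Cell (r4,c1): row 4 has {He}; column 1 has {H,He,Be,B} → Li.
Cell (r4,c3): row 4 has {He,Li}; column 3 has {H,He,Be} → B.
Cell (r4,c5): row 4 has {He,Li,B}; column 5 has {H,He,Li,B} → Be.
Cell (r5,c3): row 5 has {H,He,B}; column 3 has {H,He,Be,B} → Li.
Cell (r5,c4): row 5 has {H,He,Li,B}; column 4 has {He,Li,B} → Be.
Cell (r4,c4): row 4 has {He,Li,Be,B}; column 4 has {He,Li,Be,B} → H.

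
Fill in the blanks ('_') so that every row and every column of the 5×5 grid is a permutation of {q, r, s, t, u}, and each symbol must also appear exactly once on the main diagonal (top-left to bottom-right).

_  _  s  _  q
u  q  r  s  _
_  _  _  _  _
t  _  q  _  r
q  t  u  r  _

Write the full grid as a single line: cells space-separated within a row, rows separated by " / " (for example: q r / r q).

r u s t q / u q r s t / s r t q u / t s q u r / q t u r s

(r1,c1) = r
(r1,c2) = u
(r1,c4) = t
(r2,c5) = t
(r3,c1) = s
(r3,c2) = r
(r3,c3) = t
(r3,c5) = u
(r4,c2) = s
(r4,c4) = u
(r5,c5) = s
(r3,c4) = q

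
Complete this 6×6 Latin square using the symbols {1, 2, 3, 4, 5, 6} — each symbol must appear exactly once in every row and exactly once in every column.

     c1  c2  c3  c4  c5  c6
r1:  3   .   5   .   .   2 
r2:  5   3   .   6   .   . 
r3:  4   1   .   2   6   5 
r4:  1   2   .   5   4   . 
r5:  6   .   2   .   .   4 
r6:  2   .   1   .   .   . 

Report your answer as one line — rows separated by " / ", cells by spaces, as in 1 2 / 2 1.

(r1,c5) = 1
(r2,c3) = 4
(r2,c5) = 2
(r2,c6) = 1
(r3,c3) = 3
(r4,c3) = 6
(r4,c6) = 3
(r5,c2) = 5
(r5,c5) = 3
(r6,c5) = 5
(r6,c6) = 6
(r1,c4) = 4
(r5,c4) = 1
(r6,c2) = 4
(r6,c4) = 3
(r1,c2) = 6

3 6 5 4 1 2 / 5 3 4 6 2 1 / 4 1 3 2 6 5 / 1 2 6 5 4 3 / 6 5 2 1 3 4 / 2 4 1 3 5 6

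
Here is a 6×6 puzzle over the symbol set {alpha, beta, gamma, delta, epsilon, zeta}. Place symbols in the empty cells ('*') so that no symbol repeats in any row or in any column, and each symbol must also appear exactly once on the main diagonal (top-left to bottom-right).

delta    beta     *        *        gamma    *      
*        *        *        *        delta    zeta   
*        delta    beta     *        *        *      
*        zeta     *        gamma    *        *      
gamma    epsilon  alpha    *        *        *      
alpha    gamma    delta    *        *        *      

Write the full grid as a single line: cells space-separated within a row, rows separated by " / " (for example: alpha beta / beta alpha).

delta beta zeta epsilon gamma alpha / epsilon alpha gamma beta delta zeta / zeta delta beta alpha epsilon gamma / beta zeta epsilon gamma alpha delta / gamma epsilon alpha delta zeta beta / alpha gamma delta zeta beta epsilon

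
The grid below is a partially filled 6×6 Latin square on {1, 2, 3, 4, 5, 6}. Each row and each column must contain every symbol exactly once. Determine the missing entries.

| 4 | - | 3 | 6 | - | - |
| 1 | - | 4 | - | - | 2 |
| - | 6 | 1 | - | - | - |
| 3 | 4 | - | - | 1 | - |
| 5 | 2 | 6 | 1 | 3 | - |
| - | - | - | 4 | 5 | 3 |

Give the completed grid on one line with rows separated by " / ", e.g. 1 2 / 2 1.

4 5 3 6 2 1 / 1 3 4 5 6 2 / 2 6 1 3 4 5 / 3 4 5 2 1 6 / 5 2 6 1 3 4 / 6 1 2 4 5 3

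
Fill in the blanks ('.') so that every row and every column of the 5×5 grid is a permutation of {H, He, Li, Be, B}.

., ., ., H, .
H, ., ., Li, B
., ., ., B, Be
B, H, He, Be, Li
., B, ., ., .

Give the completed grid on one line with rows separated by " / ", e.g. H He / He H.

(r1,c5): row 1 has {H}; column 5 has {Li,Be,B}, so it must be He.
(r2,c3): row 2 has {H,Li,B}; column 3 has {He}, so it must be Be.
(r5,c4): row 5 has {B}; column 4 has {H,Li,Be,B}, so it must be He.
(r5,c5): row 5 has {He,B}; column 5 has {He,Li,Be,B}, so it must be H.
(r2,c2): row 2 has {H,Li,Be,B}; column 2 has {H,B}, so it must be He.
(r3,c2): row 3 has {Be,B}; column 2 has {H,He,B}, so it must be Li.
(r3,c3): row 3 has {Li,Be,B}; column 3 has {He,Be}, so it must be H.
(r5,c3): row 5 has {H,He,B}; column 3 has {H,He,Be}, so it must be Li.
(r1,c2): row 1 has {H,He}; column 2 has {H,He,Li,B}, so it must be Be.
(r1,c3): row 1 has {H,He,Be}; column 3 has {H,He,Li,Be}, so it must be B.
(r3,c1): row 3 has {H,Li,Be,B}; column 1 has {H,B}, so it must be He.
(r5,c1): row 5 has {H,He,Li,B}; column 1 has {H,He,B}, so it must be Be.
(r1,c1): row 1 has {H,He,Be,B}; column 1 has {H,He,Be,B}, so it must be Li.

Li Be B H He / H He Be Li B / He Li H B Be / B H He Be Li / Be B Li He H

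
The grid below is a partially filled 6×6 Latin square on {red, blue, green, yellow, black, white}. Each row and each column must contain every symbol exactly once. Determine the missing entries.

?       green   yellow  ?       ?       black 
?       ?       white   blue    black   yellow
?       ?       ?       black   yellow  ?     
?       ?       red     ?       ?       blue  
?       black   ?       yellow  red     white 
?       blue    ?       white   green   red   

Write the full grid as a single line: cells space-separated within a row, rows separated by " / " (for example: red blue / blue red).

white green yellow red blue black / green red white blue black yellow / red white blue black yellow green / black yellow red green white blue / blue black green yellow red white / yellow blue black white green red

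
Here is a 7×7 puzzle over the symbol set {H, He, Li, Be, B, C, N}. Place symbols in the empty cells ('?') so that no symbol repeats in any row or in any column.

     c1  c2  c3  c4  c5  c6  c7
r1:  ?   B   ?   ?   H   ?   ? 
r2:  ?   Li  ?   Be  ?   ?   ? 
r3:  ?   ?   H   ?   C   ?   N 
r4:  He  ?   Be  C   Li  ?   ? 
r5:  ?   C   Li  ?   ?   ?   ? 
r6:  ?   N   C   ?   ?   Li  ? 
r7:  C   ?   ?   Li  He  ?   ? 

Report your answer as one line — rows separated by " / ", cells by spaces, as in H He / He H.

Be B He N H C Li / H Li B Be N He C / Li He H B C Be N / He H Be C Li N B / N C Li He B H Be / B N C H Be Li He / C Be N Li He B H

At row 4, column 2: row 4 has {He,Li,Be,C}; column 2 has {Li,B,C,N}; that leaves H.
At row 4, column 7: row 4 has {H,He,Li,Be,C}; column 7 has {N}; that leaves B.
At row 7, column 2: row 7 has {He,Li,C}; column 2 has {H,Li,B,C,N}; that leaves Be.
At row 7, column 7: row 7 has {He,Li,Be,C}; column 7 has {B,N}; that leaves H.
At row 3, column 2: row 3 has {H,C,N}; column 2 has {H,Li,Be,B,C,N}; that leaves He.
At row 3, column 4: row 3 has {H,He,C,N}; column 4 has {Li,Be,C}; that leaves B.
At row 3, column 6: row 3 has {H,He,B,C,N}; column 6 has {Li}; that leaves Be.
At row 4, column 6: row 4 has {H,He,Li,Be,B,C}; column 6 has {Li,Be}; that leaves N.
At row 7, column 6: row 7 has {H,He,Li,Be,C}; column 6 has {Li,Be,N}; that leaves B.
At row 3, column 1: row 3 has {H,He,Be,B,C,N}; column 1 has {He,C}; that leaves Li.
At row 7, column 3: row 7 has {H,He,Li,Be,B,C}; column 3 has {H,Li,Be,C}; that leaves N.
At row 1, column 3: row 1 has {H,B}; column 3 has {H,Li,Be,C,N}; that leaves He.
At row 1, column 4: row 1 has {H,He,B}; column 4 has {Li,Be,B,C}; that leaves N.
At row 1, column 6: row 1 has {H,He,B,N}; column 6 has {Li,Be,B,N}; that leaves C.
At row 2, column 3: row 2 has {Li,Be}; column 3 has {H,He,Li,Be,C,N}; that leaves B.
At row 2, column 5: row 2 has {Li,Be,B}; column 5 has {H,He,Li,C}; that leaves N.
At row 1, column 1: row 1 has {H,He,B,C,N}; column 1 has {He,Li,C}; that leaves Be.
At row 1, column 7: row 1 has {H,He,Be,B,C,N}; column 7 has {H,B,N}; that leaves Li.
At row 2, column 1: row 2 has {Li,Be,B,N}; column 1 has {He,Li,Be,C}; that leaves H.
At row 2, column 6: row 2 has {H,Li,Be,B,N}; column 6 has {Li,Be,B,C,N}; that leaves He.
At row 2, column 7: row 2 has {H,He,Li,Be,B,N}; column 7 has {H,Li,B,N}; that leaves C.
At row 5, column 6: row 5 has {Li,C}; column 6 has {He,Li,Be,B,C,N}; that leaves H.
At row 6, column 1: row 6 has {Li,C,N}; column 1 has {H,He,Li,Be,C}; that leaves B.
At row 6, column 5: row 6 has {Li,B,C,N}; column 5 has {H,He,Li,C,N}; that leaves Be.
At row 6, column 7: row 6 has {Li,Be,B,C,N}; column 7 has {H,Li,B,C,N}; that leaves He.
At row 5, column 1: row 5 has {H,Li,C}; column 1 has {H,He,Li,Be,B,C}; that leaves N.
At row 5, column 4: row 5 has {H,Li,C,N}; column 4 has {Li,Be,B,C,N}; that leaves He.
At row 5, column 5: row 5 has {H,He,Li,C,N}; column 5 has {H,He,Li,Be,C,N}; that leaves B.
At row 5, column 7: row 5 has {H,He,Li,B,C,N}; column 7 has {H,He,Li,B,C,N}; that leaves Be.
At row 6, column 4: row 6 has {He,Li,Be,B,C,N}; column 4 has {He,Li,Be,B,C,N}; that leaves H.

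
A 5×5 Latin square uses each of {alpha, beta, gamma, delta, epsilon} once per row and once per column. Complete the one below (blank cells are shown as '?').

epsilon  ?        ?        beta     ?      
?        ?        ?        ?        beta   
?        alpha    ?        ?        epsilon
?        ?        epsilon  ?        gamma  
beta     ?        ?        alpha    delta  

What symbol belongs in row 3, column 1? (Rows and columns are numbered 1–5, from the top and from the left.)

delta

(r1,c5) = alpha
(r4,c4) = delta
(r5,c3) = gamma
(r1,c3) = delta
(r2,c3) = alpha
(r3,c3) = beta
(r3,c4) = gamma
(r4,c1) = alpha
(r4,c2) = beta
(r5,c2) = epsilon
(r1,c2) = gamma
(r2,c2) = delta
(r2,c4) = epsilon
(r3,c1) = delta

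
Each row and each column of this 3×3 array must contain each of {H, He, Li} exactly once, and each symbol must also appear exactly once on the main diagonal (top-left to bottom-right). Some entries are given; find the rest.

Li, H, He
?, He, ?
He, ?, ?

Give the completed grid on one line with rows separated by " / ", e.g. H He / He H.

Li H He / H He Li / He Li H

(r2,c1) = H
(r2,c3) = Li
(r3,c2) = Li
(r3,c3) = H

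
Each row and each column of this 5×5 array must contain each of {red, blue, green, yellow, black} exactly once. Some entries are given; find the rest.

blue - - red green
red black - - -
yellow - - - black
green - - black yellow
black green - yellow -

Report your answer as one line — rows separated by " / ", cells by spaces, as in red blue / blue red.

blue yellow black red green / red black yellow green blue / yellow red green blue black / green blue red black yellow / black green blue yellow red

row 1 has {red,blue,green}; column 2 has {green,black} — only yellow is left for (r1,c2).
row 1 has {red,blue,green,yellow}; column 3 is empty so far — only black is left for (r1,c3).
row 2 has {red,black}; column 5 has {green,yellow,black} — only blue is left for (r2,c5).
row 5 has {green,yellow,black}; column 5 has {blue,green,yellow,black} — only red is left for (r5,c5).
row 2 has {red,blue,black}; column 4 has {red,yellow,black} — only green is left for (r2,c4).
row 3 has {yellow,black}; column 4 has {red,green,yellow,black} — only blue is left for (r3,c4).
row 5 has {red,green,yellow,black}; column 3 has {black} — only blue is left for (r5,c3).
row 2 has {red,blue,green,black}; column 3 has {blue,black} — only yellow is left for (r2,c3).
row 3 has {blue,yellow,black}; column 2 has {green,yellow,black} — only red is left for (r3,c2).
row 3 has {red,blue,yellow,black}; column 3 has {blue,yellow,black} — only green is left for (r3,c3).
row 4 has {green,yellow,black}; column 2 has {red,green,yellow,black} — only blue is left for (r4,c2).
row 4 has {blue,green,yellow,black}; column 3 has {blue,green,yellow,black} — only red is left for (r4,c3).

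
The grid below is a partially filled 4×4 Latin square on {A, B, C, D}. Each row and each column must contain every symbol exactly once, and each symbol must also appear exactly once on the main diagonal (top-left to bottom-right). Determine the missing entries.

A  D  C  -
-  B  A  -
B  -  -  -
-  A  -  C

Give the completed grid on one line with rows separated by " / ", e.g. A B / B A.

A D C B / C B A D / B C D A / D A B C

At row 1, column 4: row 1 has {A,C,D}; column 4 has {C}; that leaves B.
At row 2, column 4: row 2 has {A,B}; column 4 has {B,C}; that leaves D.
At row 3, column 2: row 3 has {B}; column 2 has {A,B,D}; that leaves C.
At row 3, column 3: row 3 has {B,C}; column 3 has {A,C}; the diagonal has {A,B,C}; that leaves D.
At row 3, column 4: row 3 has {B,C,D}; column 4 has {B,C,D}; that leaves A.
At row 4, column 1: row 4 has {A,C}; column 1 has {A,B}; that leaves D.
At row 4, column 3: row 4 has {A,C,D}; column 3 has {A,C,D}; that leaves B.
At row 2, column 1: row 2 has {A,B,D}; column 1 has {A,B,D}; that leaves C.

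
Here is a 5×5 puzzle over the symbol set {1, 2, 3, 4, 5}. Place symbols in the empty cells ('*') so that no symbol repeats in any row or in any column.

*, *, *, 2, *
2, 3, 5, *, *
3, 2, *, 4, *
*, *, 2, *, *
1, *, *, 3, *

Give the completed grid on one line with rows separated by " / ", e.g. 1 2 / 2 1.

5 4 3 2 1 / 2 3 5 1 4 / 3 2 1 4 5 / 4 1 2 5 3 / 1 5 4 3 2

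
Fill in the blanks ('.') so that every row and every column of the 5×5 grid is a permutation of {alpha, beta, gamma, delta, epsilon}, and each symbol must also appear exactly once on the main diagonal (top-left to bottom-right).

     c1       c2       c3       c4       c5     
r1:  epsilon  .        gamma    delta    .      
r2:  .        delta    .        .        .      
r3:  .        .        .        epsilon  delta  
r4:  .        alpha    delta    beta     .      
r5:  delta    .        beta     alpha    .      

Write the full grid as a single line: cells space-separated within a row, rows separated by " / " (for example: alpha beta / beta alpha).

epsilon beta gamma delta alpha / alpha delta epsilon gamma beta / beta gamma alpha epsilon delta / gamma alpha delta beta epsilon / delta epsilon beta alpha gamma

row 1 has {gamma,delta,epsilon}; column 2 has {alpha,delta} — only beta is left for (r1,c2).
row 1 has {beta,gamma,delta,epsilon}; column 5 has {delta} — only alpha is left for (r1,c5).
row 2 has {delta}; column 4 has {alpha,beta,delta,epsilon} — only gamma is left for (r2,c4).
row 3 has {delta,epsilon}; column 2 has {alpha,beta,delta} — only gamma is left for (r3,c2).
row 3 has {gamma,delta,epsilon}; column 3 has {beta,gamma,delta}; the diagonal has {beta,delta,epsilon} — only alpha is left for (r3,c3).
row 4 has {alpha,beta,delta}; column 1 has {delta,epsilon} — only gamma is left for (r4,c1).
row 4 has {alpha,beta,gamma,delta}; column 5 has {alpha,delta} — only epsilon is left for (r4,c5).
row 5 has {alpha,beta,delta}; column 2 has {alpha,beta,gamma,delta} — only epsilon is left for (r5,c2).
row 5 has {alpha,beta,delta,epsilon}; column 5 has {alpha,delta,epsilon}; the diagonal has {alpha,beta,delta,epsilon} — only gamma is left for (r5,c5).
row 2 has {gamma,delta}; column 3 has {alpha,beta,gamma,delta} — only epsilon is left for (r2,c3).
row 2 has {gamma,delta,epsilon}; column 5 has {alpha,gamma,delta,epsilon} — only beta is left for (r2,c5).
row 3 has {alpha,gamma,delta,epsilon}; column 1 has {gamma,delta,epsilon} — only beta is left for (r3,c1).
row 2 has {beta,gamma,delta,epsilon}; column 1 has {beta,gamma,delta,epsilon} — only alpha is left for (r2,c1).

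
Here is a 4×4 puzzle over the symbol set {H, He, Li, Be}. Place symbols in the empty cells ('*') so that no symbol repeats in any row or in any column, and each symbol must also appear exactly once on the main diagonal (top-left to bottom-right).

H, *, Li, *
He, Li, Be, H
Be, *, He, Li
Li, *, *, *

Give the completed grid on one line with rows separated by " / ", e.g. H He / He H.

H Be Li He / He Li Be H / Be H He Li / Li He H Be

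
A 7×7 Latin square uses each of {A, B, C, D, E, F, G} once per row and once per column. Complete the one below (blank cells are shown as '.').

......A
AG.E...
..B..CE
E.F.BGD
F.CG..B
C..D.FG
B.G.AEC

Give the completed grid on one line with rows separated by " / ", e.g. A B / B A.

G C E B F D A / A G D E C B F / D F B A G C E / E A F C B G D / F E C G D A B / C B A D E F G / B D G F A E C

row 2 has {A,E,G}; column 3 has {B,C,F,G} — only D is left for (r2,c3).
row 2 has {A,D,E,G}; column 6 has {C,E,F,G} — only B is left for (r2,c6).
row 2 has {A,B,D,E,G}; column 7 has {A,B,C,D,E,G} — only F is left for (r2,c7).
row 6 has {C,D,F,G}; column 5 has {A,B} — only E is left for (r6,c5).
row 7 has {A,B,C,E,G}; column 4 has {D,E,G} — only F is left for (r7,c4).
row 1 has {A}; column 3 has {B,C,D,F,G} — only E is left for (r1,c3).
row 1 has {A,E}; column 6 has {B,C,E,F,G} — only D is left for (r1,c6).
row 2 has {A,B,D,E,F,G}; column 5 has {A,B,E} — only C is left for (r2,c5).
row 3 has {B,C,E}; column 4 has {D,E,F,G} — only A is left for (r3,c4).
row 4 has {B,D,E,F,G}; column 4 has {A,D,E,F,G} — only C is left for (r4,c4).
row 5 has {B,C,F,G}; column 5 has {A,B,C,E} — only D is left for (r5,c5).
row 5 has {B,C,D,F,G}; column 6 has {B,C,D,E,F,G} — only A is left for (r5,c6).
row 6 has {C,D,E,F,G}; column 3 has {B,C,D,E,F,G} — only A is left for (r6,c3).
row 7 has {A,B,C,E,F,G}; column 2 has {G} — only D is left for (r7,c2).
row 1 has {A,D,E}; column 1 has {A,B,C,E,F} — only G is left for (r1,c1).
row 1 has {A,D,E,G}; column 4 has {A,C,D,E,F,G} — only B is left for (r1,c4).
row 1 has {A,B,D,E,G}; column 5 has {A,B,C,D,E} — only F is left for (r1,c5).
row 3 has {A,B,C,E}; column 1 has {A,B,C,E,F,G} — only D is left for (r3,c1).
row 3 has {A,B,C,D,E}; column 2 has {D,G} — only F is left for (r3,c2).
row 3 has {A,B,C,D,E,F}; column 5 has {A,B,C,D,E,F} — only G is left for (r3,c5).
row 4 has {B,C,D,E,F,G}; column 2 has {D,F,G} — only A is left for (r4,c2).
row 5 has {A,B,C,D,F,G}; column 2 has {A,D,F,G} — only E is left for (r5,c2).
row 6 has {A,C,D,E,F,G}; column 2 has {A,D,E,F,G} — only B is left for (r6,c2).
row 1 has {A,B,D,E,F,G}; column 2 has {A,B,D,E,F,G} — only C is left for (r1,c2).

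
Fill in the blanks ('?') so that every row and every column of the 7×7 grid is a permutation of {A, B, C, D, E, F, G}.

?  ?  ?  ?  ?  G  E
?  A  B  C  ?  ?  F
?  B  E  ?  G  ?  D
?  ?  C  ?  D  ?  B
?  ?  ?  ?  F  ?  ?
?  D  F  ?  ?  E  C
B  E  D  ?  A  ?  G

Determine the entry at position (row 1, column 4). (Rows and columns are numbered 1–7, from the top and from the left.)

(r1,c3) = A
(r2,c5) = E
(r2,c6) = D
(r5,c3) = G
(r5,c7) = A
(r6,c5) = B
(r7,c4) = F
(r7,c6) = C
(r1,c5) = C
(r2,c1) = G
(r3,c4) = A
(r3,c6) = F
(r4,c6) = A
(r5,c2) = C
(r5,c6) = B
(r6,c1) = A
(r6,c4) = G
(r1,c2) = F
(r3,c1) = C
(r4,c2) = G
(r4,c4) = E
(r5,c4) = D
(r1,c1) = D
(r1,c4) = B

B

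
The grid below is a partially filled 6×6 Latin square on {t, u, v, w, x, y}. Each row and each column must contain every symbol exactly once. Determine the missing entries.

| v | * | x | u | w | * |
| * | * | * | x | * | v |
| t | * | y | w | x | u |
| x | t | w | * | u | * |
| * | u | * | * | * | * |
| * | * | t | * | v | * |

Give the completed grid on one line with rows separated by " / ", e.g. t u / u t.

v y x u w t / y w u x t v / t v y w x u / x t w v u y / w u v t y x / u x t y v w

(r1,c2) = y
(r1,c6) = t
(r2,c2) = w
(r2,c3) = u
(r3,c2) = v
(r4,c6) = y
(r5,c3) = v
(r6,c2) = x
(r6,c4) = y
(r6,c6) = w
(r2,c1) = y
(r2,c5) = t
(r4,c4) = v
(r5,c1) = w
(r5,c4) = t
(r5,c5) = y
(r5,c6) = x
(r6,c1) = u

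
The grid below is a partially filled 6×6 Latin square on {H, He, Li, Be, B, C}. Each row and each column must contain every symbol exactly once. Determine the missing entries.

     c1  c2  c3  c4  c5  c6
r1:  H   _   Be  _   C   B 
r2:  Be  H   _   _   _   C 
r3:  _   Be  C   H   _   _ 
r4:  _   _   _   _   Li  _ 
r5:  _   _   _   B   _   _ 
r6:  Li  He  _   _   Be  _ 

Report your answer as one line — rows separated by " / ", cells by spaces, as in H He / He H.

H Li Be He C B / Be H He Li B C / B Be C H He Li / C B H Be Li He / He C Li B H Be / Li He B C Be H

Cell (r1,c2): row 1 has {H,Be,B,C}; column 2 has {H,He,Be} → Li.
Cell (r1,c4): row 1 has {H,Li,Be,B,C}; column 4 has {H,B} → He.
Cell (r2,c4): row 2 has {H,Be,C}; column 4 has {H,He,B} → Li.
Cell (r5,c2): row 5 has {B}; column 2 has {H,He,Li,Be} → C.
Cell (r6,c4): row 6 has {He,Li,Be}; column 4 has {H,He,Li,B} → C.
Cell (r6,c6): row 6 has {He,Li,Be,C}; column 6 has {B,C} → H.
Cell (r4,c2): row 4 has {Li}; column 2 has {H,He,Li,Be,C} → B.
Cell (r4,c4): row 4 has {Li,B}; column 4 has {H,He,Li,B,C} → Be.
Cell (r4,c6): row 4 has {Li,Be,B}; column 6 has {H,B,C} → He.
Cell (r5,c1): row 5 has {B,C}; column 1 has {H,Li,Be} → He.
Cell (r5,c5): row 5 has {He,B,C}; column 5 has {Li,Be,C} → H.
Cell (r6,c3): row 6 has {H,He,Li,Be,C}; column 3 has {Be,C} → B.
Cell (r2,c3): row 2 has {H,Li,Be,C}; column 3 has {Be,B,C} → He.
Cell (r2,c5): row 2 has {H,He,Li,Be,C}; column 5 has {H,Li,Be,C} → B.
Cell (r3,c1): row 3 has {H,Be,C}; column 1 has {H,He,Li,Be} → B.
Cell (r3,c5): row 3 has {H,Be,B,C}; column 5 has {H,Li,Be,B,C} → He.
Cell (r3,c6): row 3 has {H,He,Be,B,C}; column 6 has {H,He,B,C} → Li.
Cell (r4,c1): row 4 has {He,Li,Be,B}; column 1 has {H,He,Li,Be,B} → C.
Cell (r4,c3): row 4 has {He,Li,Be,B,C}; column 3 has {He,Be,B,C} → H.
Cell (r5,c3): row 5 has {H,He,B,C}; column 3 has {H,He,Be,B,C} → Li.
Cell (r5,c6): row 5 has {H,He,Li,B,C}; column 6 has {H,He,Li,B,C} → Be.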